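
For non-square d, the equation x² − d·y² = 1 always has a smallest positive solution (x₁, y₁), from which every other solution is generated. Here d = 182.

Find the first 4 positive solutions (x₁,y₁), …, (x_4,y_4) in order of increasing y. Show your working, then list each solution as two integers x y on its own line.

27 2
1457 108
78651 5830
4245697 314712

[13; 2,26] for √182; ℓ=2 ⇒ convergent index 1
k=0  a_k=13  p_k/q_k = 13/1
k=1  a_k=2  p_k/q_k = 27/2
fundamental: x₁=27, y₁=2  (since 729 − 182·4 = 1)
k=2:  x_2 = 27·27+182·2·2 = 1457,  y_2 = 27·2+2·27 = 108
k=3:  x_3 = 27·1457+182·2·108 = 78651,  y_3 = 27·108+2·1457 = 5830
k=4:  x_4 = 27·78651+182·2·5830 = 4245697,  y_4 = 27·5830+2·78651 = 314712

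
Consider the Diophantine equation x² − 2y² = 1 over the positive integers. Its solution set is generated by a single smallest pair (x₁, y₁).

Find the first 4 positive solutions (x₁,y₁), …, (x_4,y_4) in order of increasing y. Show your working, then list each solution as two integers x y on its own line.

√2 → a₀=1, period (2); ℓ=1 odd so k=1
i=0: a=1 ⇒ p=1, q=1
i=1: a=2 ⇒ p=3, q=2
(x₁, y₁) = (3, 2);  3² − 2·2² = 1 ✓
(3+2√2)^2 = 17 + 12√2
(3+2√2)^3 = 99 + 70√2
(3+2√2)^4 = 577 + 408√2

3 2
17 12
99 70
577 408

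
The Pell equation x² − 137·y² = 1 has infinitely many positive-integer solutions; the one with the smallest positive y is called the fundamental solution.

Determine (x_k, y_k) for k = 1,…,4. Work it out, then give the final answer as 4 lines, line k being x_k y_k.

[11; 1,2,2,1,1,2,2,1,22] for √137; ℓ=9 ⇒ convergent index 17
i=0: a=11 ⇒ p=11, q=1
i=1: a=1 ⇒ p=12, q=1
i=2: a=2 ⇒ p=35, q=3
…
i=4: a=1 ⇒ p=117, q=10
…
i=7: a=2 ⇒ p=1229, q=105
…
i=9: a=22 ⇒ p=39597, q=3383
i=10: a=1 ⇒ p=41341, q=3532
i=11: a=2 ⇒ p=122279, q=10447
…
i=15: a=2 ⇒ p=1796332, q=153471
i=16: a=2 ⇒ p=4286741, q=366241
i=17: a=1 ⇒ p=6083073, q=519712
→ (6083073, 519712).  Check: 6083073²=37003777123329, 137·519712²=37003777123328, difference 1.
n=2: (6083073,519712)∘(6083073,519712) = (6083073·6083073+137·519712·519712, 6083073·519712+519712·6083073) = (74007554246657,6322892069952)
n=3: (74007554246657,6322892069952)∘(6083073,519712) = (6083073·74007554246657+137·519712·6322892069952, 6083073·6322892069952+519712·74007554246657) = (900386710067742990849,76925228065277725280)
n=4: (900386710067742990849,76925228065277725280)∘(6083073,519712) = (6083073·900386710067742990849+137·519712·76925228065277725280, 6083073·76925228065277725280+519712·900386710067742990849) = (10954236171143757109591351297,935883555725460013412300928)

6083073 519712
74007554246657 6322892069952
900386710067742990849 76925228065277725280
10954236171143757109591351297 935883555725460013412300928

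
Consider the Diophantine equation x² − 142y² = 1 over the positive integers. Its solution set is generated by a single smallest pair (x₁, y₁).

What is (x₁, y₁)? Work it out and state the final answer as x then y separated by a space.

143 12

√142 → a₀=11, period (1,10,1,22); ℓ=4 even so k=3
k=0  a_k=11  p_k/q_k = 11/1
k=1  a_k=1  p_k/q_k = 12/1
k=2  a_k=10  p_k/q_k = 131/11
k=3  a_k=1  p_k/q_k = 143/12
fundamental: x₁=143, y₁=12  (since 20449 − 142·144 = 1)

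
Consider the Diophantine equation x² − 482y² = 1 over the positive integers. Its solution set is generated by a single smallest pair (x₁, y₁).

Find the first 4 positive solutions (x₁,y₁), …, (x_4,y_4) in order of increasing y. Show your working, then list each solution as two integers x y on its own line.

483 22
466577 21252
450712899 20529410
435388193857 19831388808

√482 = [21; 1,20,1,42, …], period ℓ=4 (even) → k=3
k=0  a_k=21  p_k/q_k = 21/1
…
k=2  a_k=20  p_k/q_k = 461/21
k=3  a_k=1  p_k/q_k = 483/22
fundamental: x₁=483, y₁=22  (since 233289 − 482·484 = 1)
(483+22√482)^2 = 466577 + 21252√482
(483+22√482)^3 = 450712899 + 20529410√482
(483+22√482)^4 = 435388193857 + 19831388808√482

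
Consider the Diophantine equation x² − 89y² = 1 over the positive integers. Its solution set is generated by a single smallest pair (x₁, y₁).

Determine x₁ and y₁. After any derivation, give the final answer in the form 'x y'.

d=89: √d = [9; 2,3,3,2,18] (ℓ=5, odd), read p_9/q_9
k=0  a_k=9  p_k/q_k = 9/1
k=1  a_k=2  p_k/q_k = 19/2
…
k=4  a_k=2  p_k/q_k = 500/53
…
k=7  a_k=3  p_k/q_k = 66019/6998
k=8  a_k=3  p_k/q_k = 216991/23001
k=9  a_k=2  p_k/q_k = 500001/53000
→ (500001, 53000).  Check: 500001²=250001000001, 89·53000²=250001000000, difference 1.

500001 53000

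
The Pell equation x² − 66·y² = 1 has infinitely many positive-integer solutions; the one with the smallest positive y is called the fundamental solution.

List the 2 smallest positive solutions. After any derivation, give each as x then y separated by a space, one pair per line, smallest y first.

65 8
8449 1040

√66 → a₀=8, period (8,16); ℓ=2 even so k=1
i=0: a=8 ⇒ p=8, q=1
i=1: a=8 ⇒ p=65, q=8
(x₁, y₁) = (65, 8);  65² − 66·8² = 1 ✓
(65+8√66)^2 = 8449 + 1040√66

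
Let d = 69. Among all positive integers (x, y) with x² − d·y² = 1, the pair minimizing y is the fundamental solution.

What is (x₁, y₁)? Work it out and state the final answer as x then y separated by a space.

7775 936

[8; 3,3,1,4,1,3,3,16] for √69; ℓ=8 ⇒ convergent index 7
a_0=8:  p_0=8·1+0=8,  q_0=8·0+1=1
a_1=3:  p_1=3·8+1=25,  q_1=3·1+0=3
a_2=3:  p_2=3·25+8=83,  q_2=3·3+1=10
a_3=1:  p_3=1·83+25=108,  q_3=1·10+3=13
a_4=4:  p_4=4·108+83=515,  q_4=4·13+10=62
a_5=1:  p_5=1·515+108=623,  q_5=1·62+13=75
a_6=3:  p_6=3·623+515=2384,  q_6=3·75+62=287
a_7=3:  p_7=3·2384+623=7775,  q_7=3·287+75=936
fundamental: x₁=7775, y₁=936  (since 60450625 − 69·876096 = 1)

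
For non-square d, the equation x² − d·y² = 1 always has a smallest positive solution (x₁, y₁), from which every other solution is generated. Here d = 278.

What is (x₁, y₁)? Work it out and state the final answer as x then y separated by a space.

√278 = [16; 1,2,16,2,1,32, …], period ℓ=6 (even) → k=5
a_0=16:  p_0=16·1+0=16,  q_0=16·0+1=1
…
a_4=2:  p_4=2·817+50=1684,  q_4=2·49+3=101
a_5=1:  p_5=1·1684+817=2501,  q_5=1·101+49=150
→ (2501, 150).  Check: 2501²=6255001, 278·150²=6255000, difference 1.

2501 150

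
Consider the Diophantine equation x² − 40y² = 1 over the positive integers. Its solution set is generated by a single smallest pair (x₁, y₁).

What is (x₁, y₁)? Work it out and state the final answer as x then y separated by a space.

[6; 3,12] for √40; ℓ=2 ⇒ convergent index 1
k=0  a_k=6  p_k/q_k = 6/1
k=1  a_k=3  p_k/q_k = 19/3
→ (19, 3).  Check: 19²=361, 40·3²=360, difference 1.

19 3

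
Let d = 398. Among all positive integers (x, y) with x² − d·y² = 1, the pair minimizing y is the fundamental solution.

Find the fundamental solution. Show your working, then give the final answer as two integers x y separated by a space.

√398 = [19; 1,18,1,38, …], period ℓ=4 (even) → k=3
i=0: a=19 ⇒ p=19, q=1
…
i=2: a=18 ⇒ p=379, q=19
i=3: a=1 ⇒ p=399, q=20
(x₁, y₁) = (399, 20);  399² − 398·20² = 1 ✓

399 20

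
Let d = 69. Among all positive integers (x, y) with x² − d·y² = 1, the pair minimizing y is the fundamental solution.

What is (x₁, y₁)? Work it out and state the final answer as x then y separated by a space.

7775 936

√69 → a₀=8, period (3,3,1,4,1,3,3,16); ℓ=8 even so k=7
step 0: (8, 1)  from 8·(1,0) + (0,1)
…
step 2: (83, 10)  from 3·(25,3) + (8,1)
step 3: (108, 13)  from 1·(83,10) + (25,3)
step 4: (515, 62)  from 4·(108,13) + (83,10)
step 5: (623, 75)  from 1·(515,62) + (108,13)
step 6: (2384, 287)  from 3·(623,75) + (515,62)
step 7: (7775, 936)  from 3·(2384,287) + (623,75)
fundamental: x₁=7775, y₁=936  (since 60450625 − 69·876096 = 1)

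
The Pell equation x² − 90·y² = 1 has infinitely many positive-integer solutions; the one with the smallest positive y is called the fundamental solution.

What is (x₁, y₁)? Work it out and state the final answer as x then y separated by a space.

19 2

d=90: √d = [9; 2,18] (ℓ=2, even), read p_1/q_1
a_0=9:  p_0=9·1+0=9,  q_0=9·0+1=1
a_1=2:  p_1=2·9+1=19,  q_1=2·1+0=2
fundamental: x₁=19, y₁=2  (since 361 − 90·4 = 1)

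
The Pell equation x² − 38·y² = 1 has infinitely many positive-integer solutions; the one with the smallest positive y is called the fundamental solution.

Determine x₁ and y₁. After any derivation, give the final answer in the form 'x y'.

√38 = [6; 6,12, …], period ℓ=2 (even) → k=1
a_0=6:  p_0=6·1+0=6,  q_0=6·0+1=1
a_1=6:  p_1=6·6+1=37,  q_1=6·1+0=6
(x₁, y₁) = (37, 6);  37² − 38·6² = 1 ✓

37 6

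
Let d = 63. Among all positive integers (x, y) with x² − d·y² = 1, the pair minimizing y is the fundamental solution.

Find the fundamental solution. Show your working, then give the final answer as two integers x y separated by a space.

8 1

d=63: √d = [7; 1,14] (ℓ=2, even), read p_1/q_1
i=0: a=7 ⇒ p=7, q=1
i=1: a=1 ⇒ p=8, q=1
fundamental: x₁=8, y₁=1  (since 64 − 63·1 = 1)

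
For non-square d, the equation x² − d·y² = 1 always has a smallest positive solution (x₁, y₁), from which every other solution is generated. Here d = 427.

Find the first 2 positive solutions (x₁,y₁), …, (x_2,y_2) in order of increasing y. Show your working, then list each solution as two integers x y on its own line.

62 3
7687 372

[20; 1,1,1,40] for √427; ℓ=4 ⇒ convergent index 3
a_0=20:  p_0=20·1+0=20,  q_0=20·0+1=1
a_1=1:  p_1=1·20+1=21,  q_1=1·1+0=1
a_2=1:  p_2=1·21+20=41,  q_2=1·1+1=2
a_3=1:  p_3=1·41+21=62,  q_3=1·2+1=3
fundamental: x₁=62, y₁=3  (since 3844 − 427·9 = 1)
k=2:  x_2 = 62·62+427·3·3 = 7687,  y_2 = 62·3+3·62 = 372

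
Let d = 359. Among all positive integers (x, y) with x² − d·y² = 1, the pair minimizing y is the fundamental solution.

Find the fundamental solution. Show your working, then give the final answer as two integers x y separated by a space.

d=359: √d = [18; 1,17,1,36] (ℓ=4, even), read p_3/q_3
a_0=18:  p_0=18·1+0=18,  q_0=18·0+1=1
…
a_2=17:  p_2=17·19+18=341,  q_2=17·1+1=18
a_3=1:  p_3=1·341+19=360,  q_3=1·18+1=19
(x₁, y₁) = (360, 19);  360² − 359·19² = 1 ✓

360 19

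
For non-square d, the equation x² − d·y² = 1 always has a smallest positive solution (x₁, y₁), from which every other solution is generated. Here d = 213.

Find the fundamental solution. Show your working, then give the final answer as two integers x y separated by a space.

194399 13320

√213 → a₀=14, period (1,1,2,6,1,8,1,6,2,1,1,28); ℓ=12 even so k=11
step 0: (14, 1)  from 14·(1,0) + (0,1)
step 1: (15, 1)  from 1·(14,1) + (1,0)
…
step 5: (540, 37)  from 1·(467,32) + (73,5)
…
step 10: (115574, 7919)  from 1·(78825,5401) + (36749,2518)
step 11: (194399, 13320)  from 1·(115574,7919) + (78825,5401)
→ (194399, 13320).  Check: 194399²=37790971201, 213·13320²=37790971200, difference 1.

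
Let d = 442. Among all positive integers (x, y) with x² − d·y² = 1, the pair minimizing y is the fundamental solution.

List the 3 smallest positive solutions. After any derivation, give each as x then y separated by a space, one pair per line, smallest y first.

883 42
1559377 74172
2753858899 130987710

√442 = [21; 42, …], period ℓ=1 (odd) → k=1
a_0=21:  p_0=21·1+0=21,  q_0=21·0+1=1
a_1=42:  p_1=42·21+1=883,  q_1=42·1+0=42
(x₁, y₁) = (883, 42);  883² − 442·42² = 1 ✓
n=2: (883,42)∘(883,42) = (883·883+442·42·42, 883·42+42·883) = (1559377,74172)
n=3: (1559377,74172)∘(883,42) = (883·1559377+442·42·74172, 883·74172+42·1559377) = (2753858899,130987710)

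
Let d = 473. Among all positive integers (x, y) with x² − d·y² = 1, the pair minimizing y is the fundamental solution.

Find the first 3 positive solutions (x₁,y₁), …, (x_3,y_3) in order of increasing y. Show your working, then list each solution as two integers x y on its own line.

[21; 1,2,1,42] for √473; ℓ=4 ⇒ convergent index 3
a_0=21:  p_0=21·1+0=21,  q_0=21·0+1=1
a_1=1:  p_1=1·21+1=22,  q_1=1·1+0=1
a_2=2:  p_2=2·22+21=65,  q_2=2·1+1=3
a_3=1:  p_3=1·65+22=87,  q_3=1·3+1=4
fundamental: x₁=87, y₁=4  (since 7569 − 473·16 = 1)
(x_2, y_2) = (87·87 + 473·4·4, 87·4 + 4·87) = (15137, 696)
(x_3, y_3) = (87·15137 + 473·4·696, 87·696 + 4·15137) = (2633751, 121100)

87 4
15137 696
2633751 121100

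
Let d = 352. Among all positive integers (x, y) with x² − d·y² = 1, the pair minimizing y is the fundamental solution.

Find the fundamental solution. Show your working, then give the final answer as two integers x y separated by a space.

77617 4137

√352 = [18; 1,3,5,9,5,3,1,36, …], period ℓ=8 (even) → k=7
k=0  a_k=18  p_k/q_k = 18/1
…
k=2  a_k=3  p_k/q_k = 75/4
…
k=6  a_k=3  p_k/q_k = 59118/3151
k=7  a_k=1  p_k/q_k = 77617/4137
→ (77617, 4137).  Check: 77617²=6024398689, 352·4137²=6024398688, difference 1.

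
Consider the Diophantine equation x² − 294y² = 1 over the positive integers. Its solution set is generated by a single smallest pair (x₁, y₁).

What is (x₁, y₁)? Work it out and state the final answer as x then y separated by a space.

√294 = [17; 6,1,4,1,6,34, …], period ℓ=6 (even) → k=5
a_0=17:  p_0=17·1+0=17,  q_0=17·0+1=1
a_1=6:  p_1=6·17+1=103,  q_1=6·1+0=6
…
a_4=1:  p_4=1·583+120=703,  q_4=1·34+7=41
a_5=6:  p_5=6·703+583=4801,  q_5=6·41+34=280
(x₁, y₁) = (4801, 280);  4801² − 294·280² = 1 ✓

4801 280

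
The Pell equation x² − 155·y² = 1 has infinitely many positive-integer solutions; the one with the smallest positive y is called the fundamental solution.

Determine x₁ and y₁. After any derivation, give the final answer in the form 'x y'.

249 20

√155 = [12; 2,4,2,24, …], period ℓ=4 (even) → k=3
a_0=12:  p_0=12·1+0=12,  q_0=12·0+1=1
…
a_2=4:  p_2=4·25+12=112,  q_2=4·2+1=9
a_3=2:  p_3=2·112+25=249,  q_3=2·9+2=20
fundamental: x₁=249, y₁=20  (since 62001 − 155·400 = 1)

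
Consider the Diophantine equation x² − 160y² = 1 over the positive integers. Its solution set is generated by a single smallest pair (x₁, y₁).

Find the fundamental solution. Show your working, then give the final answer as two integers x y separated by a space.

721 57

d=160: √d = [12; 1,1,1,5,1,1,1,24] (ℓ=8, even), read p_7/q_7
step 0: (12, 1)  from 12·(1,0) + (0,1)
step 1: (13, 1)  from 1·(12,1) + (1,0)
…
step 3: (38, 3)  from 1·(25,2) + (13,1)
step 4: (215, 17)  from 5·(38,3) + (25,2)
…
step 6: (468, 37)  from 1·(253,20) + (215,17)
step 7: (721, 57)  from 1·(468,37) + (253,20)
(x₁, y₁) = (721, 57);  721² − 160·57² = 1 ✓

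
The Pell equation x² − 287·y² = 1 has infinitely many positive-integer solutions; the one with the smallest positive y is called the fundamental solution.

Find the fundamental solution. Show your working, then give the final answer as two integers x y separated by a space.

[16; 1,15,1,32] for √287; ℓ=4 ⇒ convergent index 3
i=0: a=16 ⇒ p=16, q=1
i=1: a=1 ⇒ p=17, q=1
i=2: a=15 ⇒ p=271, q=16
i=3: a=1 ⇒ p=288, q=17
fundamental: x₁=288, y₁=17  (since 82944 − 287·289 = 1)

288 17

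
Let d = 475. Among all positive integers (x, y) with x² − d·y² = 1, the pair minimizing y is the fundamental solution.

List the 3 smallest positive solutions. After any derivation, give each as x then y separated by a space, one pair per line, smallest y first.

57799 2652
6681448801 306565896
772362118440199 35438404443156

[21; 1,3,1,6,2,6,1,3,1,42] for √475; ℓ=10 ⇒ convergent index 9
step 0: (21, 1)  from 21·(1,0) + (0,1)
…
step 2: (87, 4)  from 3·(22,1) + (21,1)
step 3: (109, 5)  from 1·(87,4) + (22,1)
step 4: (741, 34)  from 6·(109,5) + (87,4)
step 5: (1591, 73)  from 2·(741,34) + (109,5)
step 6: (10287, 472)  from 6·(1591,73) + (741,34)
step 7: (11878, 545)  from 1·(10287,472) + (1591,73)
step 8: (45921, 2107)  from 3·(11878,545) + (10287,472)
step 9: (57799, 2652)  from 1·(45921,2107) + (11878,545)
→ (57799, 2652).  Check: 57799²=3340724401, 475·2652²=3340724400, difference 1.
k=2:  x_2 = 57799·57799+475·2652·2652 = 6681448801,  y_2 = 57799·2652+2652·57799 = 306565896
k=3:  x_3 = 57799·6681448801+475·2652·306565896 = 772362118440199,  y_3 = 57799·306565896+2652·6681448801 = 35438404443156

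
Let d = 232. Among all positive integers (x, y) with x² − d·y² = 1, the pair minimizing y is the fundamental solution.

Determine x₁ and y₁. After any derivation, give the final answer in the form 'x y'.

19603 1287

d=232: √d = [15; 4,3,7,3,4,30] (ℓ=6, even), read p_5/q_5
step 0: (15, 1)  from 15·(1,0) + (0,1)
…
step 4: (4539, 298)  from 3·(1447,95) + (198,13)
step 5: (19603, 1287)  from 4·(4539,298) + (1447,95)
fundamental: x₁=19603, y₁=1287  (since 384277609 − 232·1656369 = 1)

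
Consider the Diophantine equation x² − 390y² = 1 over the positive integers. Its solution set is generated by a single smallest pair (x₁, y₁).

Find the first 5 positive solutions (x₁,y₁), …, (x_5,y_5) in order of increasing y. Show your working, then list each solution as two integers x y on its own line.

√390 → a₀=19, period (1,2,1,38); ℓ=4 even so k=3
i=0: a=19 ⇒ p=19, q=1
i=1: a=1 ⇒ p=20, q=1
i=2: a=2 ⇒ p=59, q=3
i=3: a=1 ⇒ p=79, q=4
→ (79, 4).  Check: 79²=6241, 390·4²=6240, difference 1.
k=2:  x_2 = 79·79+390·4·4 = 12481,  y_2 = 79·4+4·79 = 632
k=3:  x_3 = 79·12481+390·4·632 = 1971919,  y_3 = 79·632+4·12481 = 99852
k=4:  x_4 = 79·1971919+390·4·99852 = 311550721,  y_4 = 79·99852+4·1971919 = 15775984
k=5:  x_5 = 79·311550721+390·4·15775984 = 49223041999,  y_5 = 79·15775984+4·311550721 = 2492505620

79 4
12481 632
1971919 99852
311550721 15775984
49223041999 2492505620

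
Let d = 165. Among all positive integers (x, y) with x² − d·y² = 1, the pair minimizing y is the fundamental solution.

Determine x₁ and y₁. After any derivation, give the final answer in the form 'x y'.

1079 84

d=165: √d = [12; 1,5,2,5,1,24] (ℓ=6, even), read p_5/q_5
a_0=12:  p_0=12·1+0=12,  q_0=12·0+1=1
…
a_2=5:  p_2=5·13+12=77,  q_2=5·1+1=6
a_3=2:  p_3=2·77+13=167,  q_3=2·6+1=13
a_4=5:  p_4=5·167+77=912,  q_4=5·13+6=71
a_5=1:  p_5=1·912+167=1079,  q_5=1·71+13=84
fundamental: x₁=1079, y₁=84  (since 1164241 − 165·7056 = 1)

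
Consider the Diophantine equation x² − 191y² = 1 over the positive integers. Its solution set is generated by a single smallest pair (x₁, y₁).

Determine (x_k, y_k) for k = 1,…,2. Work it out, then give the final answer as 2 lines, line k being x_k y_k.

d=191: √d = [13; 1,4,1,1,3,…,4,1,26] (ℓ=16, even), read p_15/q_15
i=0: a=13 ⇒ p=13, q=1
…
i=2: a=4 ⇒ p=69, q=5
i=3: a=1 ⇒ p=83, q=6
…
i=5: a=3 ⇒ p=539, q=39
i=6: a=2 ⇒ p=1230, q=89
i=7: a=2 ⇒ p=2999, q=217
i=8: a=13 ⇒ p=40217, q=2910
i=9: a=2 ⇒ p=83433, q=6037
i=10: a=2 ⇒ p=207083, q=14984
…
i=13: a=1 ⇒ p=1616447, q=116962
i=14: a=4 ⇒ p=7377553, q=533821
i=15: a=1 ⇒ p=8994000, q=650783
→ (8994000, 650783).  Check: 8994000²=80892036000000, 191·650783²=80892035999999, difference 1.
(x_2, y_2) = (8994000·8994000 + 191·650783·650783, 8994000·650783 + 650783·8994000) = (161784071999999, 11706284604000)

8994000 650783
161784071999999 11706284604000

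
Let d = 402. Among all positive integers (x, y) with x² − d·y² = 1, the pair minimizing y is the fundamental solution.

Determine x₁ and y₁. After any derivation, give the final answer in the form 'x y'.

401 20

√402 → a₀=20, period (20,40); ℓ=2 even so k=1
k=0  a_k=20  p_k/q_k = 20/1
k=1  a_k=20  p_k/q_k = 401/20
(x₁, y₁) = (401, 20);  401² − 402·20² = 1 ✓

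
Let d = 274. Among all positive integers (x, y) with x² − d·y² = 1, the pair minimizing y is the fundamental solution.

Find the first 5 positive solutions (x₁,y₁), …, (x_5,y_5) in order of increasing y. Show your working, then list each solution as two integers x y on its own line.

3959299 239190
31352097142801 1894049455620
248264653730785753699 14998216231173381570
1965907990503261255572251201 118764845051735182903983240
15567235081782895307198186429982499 940451064496965117656884702915950

d=274: √d = [16; 1,1,4,4,1,1,32] (ℓ=7, odd), read p_13/q_13
k=0  a_k=16  p_k/q_k = 16/1
k=1  a_k=1  p_k/q_k = 17/1
k=2  a_k=1  p_k/q_k = 33/2
…
k=7  a_k=32  p_k/q_k = 45802/2767
k=8  a_k=1  p_k/q_k = 47209/2852
…
k=12  a_k=1  p_k/q_k = 2189276/132259
k=13  a_k=1  p_k/q_k = 3959299/239190
→ (3959299, 239190).  Check: 3959299²=15676048571401, 274·239190²=15676048571400, difference 1.
n=2: (3959299,239190)∘(3959299,239190) = (3959299·3959299+274·239190·239190, 3959299·239190+239190·3959299) = (31352097142801,1894049455620)
n=3: (31352097142801,1894049455620)∘(3959299,239190) = (3959299·31352097142801+274·239190·1894049455620, 3959299·1894049455620+239190·31352097142801) = (248264653730785753699,14998216231173381570)
n=4: (248264653730785753699,14998216231173381570)∘(3959299,239190) = (3959299·248264653730785753699+274·239190·14998216231173381570, 3959299·14998216231173381570+239190·248264653730785753699) = (1965907990503261255572251201,118764845051735182903983240)
n=5: (1965907990503261255572251201,118764845051735182903983240)∘(3959299,239190) = (3959299·1965907990503261255572251201+274·239190·118764845051735182903983240, 3959299·118764845051735182903983240+239190·1965907990503261255572251201) = (15567235081782895307198186429982499,940451064496965117656884702915950)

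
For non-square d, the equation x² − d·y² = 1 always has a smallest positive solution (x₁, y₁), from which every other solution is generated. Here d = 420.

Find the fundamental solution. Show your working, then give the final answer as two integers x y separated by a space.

[20; 2,40] for √420; ℓ=2 ⇒ convergent index 1
k=0  a_k=20  p_k/q_k = 20/1
k=1  a_k=2  p_k/q_k = 41/2
→ (41, 2).  Check: 41²=1681, 420·2²=1680, difference 1.

41 2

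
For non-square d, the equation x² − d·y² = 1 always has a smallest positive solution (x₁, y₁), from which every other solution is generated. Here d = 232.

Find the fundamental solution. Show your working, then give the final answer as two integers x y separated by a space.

19603 1287

√232 = [15; 4,3,7,3,4,30, …], period ℓ=6 (even) → k=5
a_0=15:  p_0=15·1+0=15,  q_0=15·0+1=1
a_1=4:  p_1=4·15+1=61,  q_1=4·1+0=4
a_2=3:  p_2=3·61+15=198,  q_2=3·4+1=13
a_3=7:  p_3=7·198+61=1447,  q_3=7·13+4=95
a_4=3:  p_4=3·1447+198=4539,  q_4=3·95+13=298
a_5=4:  p_5=4·4539+1447=19603,  q_5=4·298+95=1287
(x₁, y₁) = (19603, 1287);  19603² − 232·1287² = 1 ✓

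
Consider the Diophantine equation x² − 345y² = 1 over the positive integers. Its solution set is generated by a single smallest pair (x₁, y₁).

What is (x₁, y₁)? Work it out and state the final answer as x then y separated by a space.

6761 364

√345 → a₀=18, period (1,1,2,1,6,1,2,1,1,36); ℓ=10 even so k=9
a_0=18:  p_0=18·1+0=18,  q_0=18·0+1=1
a_1=1:  p_1=1·18+1=19,  q_1=1·1+0=1
a_2=1:  p_2=1·19+18=37,  q_2=1·1+1=2
a_3=2:  p_3=2·37+19=93,  q_3=2·2+1=5
…
a_5=6:  p_5=6·130+93=873,  q_5=6·7+5=47
a_6=1:  p_6=1·873+130=1003,  q_6=1·47+7=54
a_7=2:  p_7=2·1003+873=2879,  q_7=2·54+47=155
a_8=1:  p_8=1·2879+1003=3882,  q_8=1·155+54=209
a_9=1:  p_9=1·3882+2879=6761,  q_9=1·209+155=364
→ (6761, 364).  Check: 6761²=45711121, 345·364²=45711120, difference 1.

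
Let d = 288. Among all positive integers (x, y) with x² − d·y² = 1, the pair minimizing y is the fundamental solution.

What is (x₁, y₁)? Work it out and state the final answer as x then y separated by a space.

17 1

√288 = [16; 1,32, …], period ℓ=2 (even) → k=1
a_0=16:  p_0=16·1+0=16,  q_0=16·0+1=1
a_1=1:  p_1=1·16+1=17,  q_1=1·1+0=1
fundamental: x₁=17, y₁=1  (since 289 − 288·1 = 1)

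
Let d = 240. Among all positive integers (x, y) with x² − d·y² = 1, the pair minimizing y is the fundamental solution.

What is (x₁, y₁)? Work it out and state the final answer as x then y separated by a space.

√240 → a₀=15, period (2,30); ℓ=2 even so k=1
i=0: a=15 ⇒ p=15, q=1
i=1: a=2 ⇒ p=31, q=2
(x₁, y₁) = (31, 2);  31² − 240·2² = 1 ✓

31 2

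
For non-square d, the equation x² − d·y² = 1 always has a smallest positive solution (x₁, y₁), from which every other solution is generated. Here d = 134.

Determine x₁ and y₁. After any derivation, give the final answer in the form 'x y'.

√134 = [11; 1,1,2,1,3,…,1,1,22, …], period ℓ=14 (even) → k=13
i=0: a=11 ⇒ p=11, q=1
i=1: a=1 ⇒ p=12, q=1
i=2: a=1 ⇒ p=23, q=2
i=3: a=2 ⇒ p=58, q=5
i=4: a=1 ⇒ p=81, q=7
…
i=10: a=1 ⇒ p=22133, q=1912
i=11: a=2 ⇒ p=61896, q=5347
i=12: a=1 ⇒ p=84029, q=7259
i=13: a=1 ⇒ p=145925, q=12606
→ (145925, 12606).  Check: 145925²=21294105625, 134·12606²=21294105624, difference 1.

145925 12606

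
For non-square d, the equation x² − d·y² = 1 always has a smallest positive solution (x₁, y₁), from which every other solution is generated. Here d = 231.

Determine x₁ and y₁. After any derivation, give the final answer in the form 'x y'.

76 5

√231 → a₀=15, period (5,30); ℓ=2 even so k=1
step 0: (15, 1)  from 15·(1,0) + (0,1)
step 1: (76, 5)  from 5·(15,1) + (1,0)
fundamental: x₁=76, y₁=5  (since 5776 − 231·25 = 1)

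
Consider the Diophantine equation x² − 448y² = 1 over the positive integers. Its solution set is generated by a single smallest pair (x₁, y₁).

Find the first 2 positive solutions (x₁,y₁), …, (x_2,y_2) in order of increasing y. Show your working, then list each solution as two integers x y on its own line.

d=448: √d = [21; 6,42] (ℓ=2, even), read p_1/q_1
a_0=21:  p_0=21·1+0=21,  q_0=21·0+1=1
a_1=6:  p_1=6·21+1=127,  q_1=6·1+0=6
→ (127, 6).  Check: 127²=16129, 448·6²=16128, difference 1.
(x_2, y_2) = (127·127 + 448·6·6, 127·6 + 6·127) = (32257, 1524)

127 6
32257 1524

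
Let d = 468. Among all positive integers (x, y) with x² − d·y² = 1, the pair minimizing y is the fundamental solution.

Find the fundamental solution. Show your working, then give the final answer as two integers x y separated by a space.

[21; 1,1,1,2,1,1,1,42] for √468; ℓ=8 ⇒ convergent index 7
k=0  a_k=21  p_k/q_k = 21/1
…
k=4  a_k=2  p_k/q_k = 173/8
k=5  a_k=1  p_k/q_k = 238/11
k=6  a_k=1  p_k/q_k = 411/19
k=7  a_k=1  p_k/q_k = 649/30
→ (649, 30).  Check: 649²=421201, 468·30²=421200, difference 1.

649 30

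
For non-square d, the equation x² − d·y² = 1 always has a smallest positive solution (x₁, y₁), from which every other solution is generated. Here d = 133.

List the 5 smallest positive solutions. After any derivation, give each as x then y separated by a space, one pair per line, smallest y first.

[11; 1,1,7,5,1,…,1,1,22] for √133; ℓ=16 ⇒ convergent index 15
step 0: (11, 1)  from 11·(1,0) + (0,1)
step 1: (12, 1)  from 1·(11,1) + (1,0)
step 2: (23, 2)  from 1·(12,1) + (11,1)
step 3: (173, 15)  from 7·(23,2) + (12,1)
step 4: (888, 77)  from 5·(173,15) + (23,2)
step 5: (1061, 92)  from 1·(888,77) + (173,15)
step 6: (1949, 169)  from 1·(1061,92) + (888,77)
…
step 8: (7969, 691)  from 2·(3010,261) + (1949,169)
step 9: (10979, 952)  from 1·(7969,691) + (3010,261)
step 10: (18948, 1643)  from 1·(10979,952) + (7969,691)
step 11: (29927, 2595)  from 1·(18948,1643) + (10979,952)
step 12: (168583, 14618)  from 5·(29927,2595) + (18948,1643)
…
step 14: (1378591, 119539)  from 1·(1210008,104921) + (168583,14618)
step 15: (2588599, 224460)  from 1·(1378591,119539) + (1210008,104921)
fundamental: x₁=2588599, y₁=224460  (since 6700844782801 − 133·50382291600 = 1)
(x_2, y_2) = (2588599·2588599 + 133·224460·224460, 2588599·224460 + 224460·2588599) = (13401689565601, 1162073863080)
(x_3, y_3) = (2588599·13401689565601 + 133·224460·1162073863080, 2588599·1162073863080 + 224460·13401689565601) = (69383200415647777399, 6016286479789825380)
(x_4, y_4) = (2588599·69383200415647777399 + 133·224460·6016286479789825380, 2588599·6016286479789825380 + 224460·69383200415647777399) = (359210566425477440164982401, 31147506330593762303822160)
(x_5, y_5) = (2588599·359210566425477440164982401 + 133·224460·31147506330593762303822160, 2588599·31147506330593762303822160 + 224460·359210566425477440164982401) = (1859704226076779569066850908714999, 161256807479731348725343689282300)

2588599 224460
13401689565601 1162073863080
69383200415647777399 6016286479789825380
359210566425477440164982401 31147506330593762303822160
1859704226076779569066850908714999 161256807479731348725343689282300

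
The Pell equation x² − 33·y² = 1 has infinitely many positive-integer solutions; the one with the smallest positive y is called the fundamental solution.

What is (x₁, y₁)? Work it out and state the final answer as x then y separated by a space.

√33 → a₀=5, period (1,2,1,10); ℓ=4 even so k=3
a_0=5:  p_0=5·1+0=5,  q_0=5·0+1=1
…
a_2=2:  p_2=2·6+5=17,  q_2=2·1+1=3
a_3=1:  p_3=1·17+6=23,  q_3=1·3+1=4
fundamental: x₁=23, y₁=4  (since 529 − 33·16 = 1)

23 4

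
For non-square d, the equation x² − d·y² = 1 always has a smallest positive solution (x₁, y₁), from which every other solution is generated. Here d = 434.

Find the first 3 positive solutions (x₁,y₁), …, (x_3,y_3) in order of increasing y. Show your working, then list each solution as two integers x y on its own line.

125 6
31249 1500
7812125 374994

d=434: √d = [20; 1,4,1,40] (ℓ=4, even), read p_3/q_3
k=0  a_k=20  p_k/q_k = 20/1
…
k=2  a_k=4  p_k/q_k = 104/5
k=3  a_k=1  p_k/q_k = 125/6
→ (125, 6).  Check: 125²=15625, 434·6²=15624, difference 1.
n=2: (125,6)∘(125,6) = (125·125+434·6·6, 125·6+6·125) = (31249,1500)
n=3: (31249,1500)∘(125,6) = (125·31249+434·6·1500, 125·1500+6·31249) = (7812125,374994)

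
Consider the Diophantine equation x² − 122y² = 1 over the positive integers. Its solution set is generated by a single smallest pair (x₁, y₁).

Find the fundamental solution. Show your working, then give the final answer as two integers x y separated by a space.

√122 → a₀=11, period (22); ℓ=1 odd so k=1
i=0: a=11 ⇒ p=11, q=1
i=1: a=22 ⇒ p=243, q=22
(x₁, y₁) = (243, 22);  243² − 122·22² = 1 ✓

243 22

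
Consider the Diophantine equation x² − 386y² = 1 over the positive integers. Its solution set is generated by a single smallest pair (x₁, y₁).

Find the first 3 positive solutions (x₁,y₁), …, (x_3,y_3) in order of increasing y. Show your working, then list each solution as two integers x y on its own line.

111555 5678
24889036049 1266818580
5552992832780835 282639893378122

√386 = [19; 1,1,1,4,1,18,1,4,1,1,1,38, …], period ℓ=12 (even) → k=11
step 0: (19, 1)  from 19·(1,0) + (0,1)
step 1: (20, 1)  from 1·(19,1) + (1,0)
step 2: (39, 2)  from 1·(20,1) + (19,1)
step 3: (59, 3)  from 1·(39,2) + (20,1)
step 4: (275, 14)  from 4·(59,3) + (39,2)
…
step 7: (6621, 337)  from 1·(6287,320) + (334,17)
step 8: (32771, 1668)  from 4·(6621,337) + (6287,320)
step 9: (39392, 2005)  from 1·(32771,1668) + (6621,337)
step 10: (72163, 3673)  from 1·(39392,2005) + (32771,1668)
step 11: (111555, 5678)  from 1·(72163,3673) + (39392,2005)
→ (111555, 5678).  Check: 111555²=12444518025, 386·5678²=12444518024, difference 1.
n=2: (111555,5678)∘(111555,5678) = (111555·111555+386·5678·5678, 111555·5678+5678·111555) = (24889036049,1266818580)
n=3: (24889036049,1266818580)∘(111555,5678) = (111555·24889036049+386·5678·1266818580, 111555·1266818580+5678·24889036049) = (5552992832780835,282639893378122)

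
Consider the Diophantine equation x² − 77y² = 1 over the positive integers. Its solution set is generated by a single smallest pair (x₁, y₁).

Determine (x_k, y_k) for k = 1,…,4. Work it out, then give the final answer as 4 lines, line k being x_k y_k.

√77 = [8; 1,3,2,3,1,16, …], period ℓ=6 (even) → k=5
step 0: (8, 1)  from 8·(1,0) + (0,1)
…
step 4: (272, 31)  from 3·(79,9) + (35,4)
step 5: (351, 40)  from 1·(272,31) + (79,9)
(x₁, y₁) = (351, 40);  351² − 77·40² = 1 ✓
(351+40√77)^2 = 246401 + 28080√77
(351+40√77)^3 = 172973151 + 19712120√77
(351+40√77)^4 = 121426905601 + 13837880160√77

351 40
246401 28080
172973151 19712120
121426905601 13837880160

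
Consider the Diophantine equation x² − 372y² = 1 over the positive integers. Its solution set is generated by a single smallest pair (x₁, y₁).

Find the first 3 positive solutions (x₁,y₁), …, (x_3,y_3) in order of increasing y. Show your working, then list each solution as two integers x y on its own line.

[19; 3,2,12,2,3,38] for √372; ℓ=6 ⇒ convergent index 5
a_0=19:  p_0=19·1+0=19,  q_0=19·0+1=1
…
a_4=2:  p_4=2·1678+135=3491,  q_4=2·87+7=181
a_5=3:  p_5=3·3491+1678=12151,  q_5=3·181+87=630
fundamental: x₁=12151, y₁=630  (since 147646801 − 372·396900 = 1)
k=2:  x_2 = 12151·12151+372·630·630 = 295293601,  y_2 = 12151·630+630·12151 = 15310260
k=3:  x_3 = 12151·295293601+372·630·15310260 = 7176225079351,  y_3 = 12151·15310260+630·295293601 = 372069937890

12151 630
295293601 15310260
7176225079351 372069937890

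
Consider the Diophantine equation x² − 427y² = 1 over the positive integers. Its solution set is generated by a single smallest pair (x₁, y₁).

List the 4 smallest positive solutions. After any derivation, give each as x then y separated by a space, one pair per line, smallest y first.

[20; 1,1,1,40] for √427; ℓ=4 ⇒ convergent index 3
step 0: (20, 1)  from 20·(1,0) + (0,1)
…
step 2: (41, 2)  from 1·(21,1) + (20,1)
step 3: (62, 3)  from 1·(41,2) + (21,1)
→ (62, 3).  Check: 62²=3844, 427·3²=3843, difference 1.
(62+3√427)^2 = 7687 + 372√427
(62+3√427)^3 = 953126 + 46125√427
(62+3√427)^4 = 118179937 + 5719128√427

62 3
7687 372
953126 46125
118179937 5719128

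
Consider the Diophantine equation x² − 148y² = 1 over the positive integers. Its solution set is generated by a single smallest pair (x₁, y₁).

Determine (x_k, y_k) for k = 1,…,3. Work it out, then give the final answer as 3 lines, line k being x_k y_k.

√148 → a₀=12, period (6,24); ℓ=2 even so k=1
step 0: (12, 1)  from 12·(1,0) + (0,1)
step 1: (73, 6)  from 6·(12,1) + (1,0)
→ (73, 6).  Check: 73²=5329, 148·6²=5328, difference 1.
k=2:  x_2 = 73·73+148·6·6 = 10657,  y_2 = 73·6+6·73 = 876
k=3:  x_3 = 73·10657+148·6·876 = 1555849,  y_3 = 73·876+6·10657 = 127890

73 6
10657 876
1555849 127890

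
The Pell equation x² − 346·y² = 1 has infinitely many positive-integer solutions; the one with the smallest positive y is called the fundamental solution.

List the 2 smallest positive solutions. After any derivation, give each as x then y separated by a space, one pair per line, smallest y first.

17299 930
598510801 32176140

√346 → a₀=18, period (1,1,1,1,36); ℓ=5 odd so k=9
a_0=18:  p_0=18·1+0=18,  q_0=18·0+1=1
…
a_3=1:  p_3=1·37+19=56,  q_3=1·2+1=3
a_4=1:  p_4=1·56+37=93,  q_4=1·3+2=5
a_5=36:  p_5=36·93+56=3404,  q_5=36·5+3=183
…
a_8=1:  p_8=1·6901+3497=10398,  q_8=1·371+188=559
a_9=1:  p_9=1·10398+6901=17299,  q_9=1·559+371=930
fundamental: x₁=17299, y₁=930  (since 299255401 − 346·864900 = 1)
k=2:  x_2 = 17299·17299+346·930·930 = 598510801,  y_2 = 17299·930+930·17299 = 32176140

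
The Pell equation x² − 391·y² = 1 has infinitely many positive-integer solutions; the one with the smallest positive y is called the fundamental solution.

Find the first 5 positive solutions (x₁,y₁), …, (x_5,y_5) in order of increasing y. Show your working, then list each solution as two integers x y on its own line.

7338680 371133
107712448284799 5447252648880
1580934379957370111960 79951288138564985667
23203943031010998074028940801 1173473838473442730776750240
340572625285638001757449457184853400 17223497977856489447705304337580733

[19; 1,3,2,2,1,…,3,1,38] for √391; ℓ=16 ⇒ convergent index 15
i=0: a=19 ⇒ p=19, q=1
i=1: a=1 ⇒ p=20, q=1
…
i=3: a=2 ⇒ p=178, q=9
i=4: a=2 ⇒ p=435, q=22
i=5: a=1 ⇒ p=613, q=31
i=6: a=1 ⇒ p=1048, q=53
i=7: a=2 ⇒ p=2709, q=137
…
i=9: a=2 ⇒ p=107747, q=5449
i=10: a=1 ⇒ p=160266, q=8105
i=11: a=1 ⇒ p=268013, q=13554
…
i=13: a=2 ⇒ p=1660597, q=83980
i=14: a=3 ⇒ p=5678083, q=287153
i=15: a=1 ⇒ p=7338680, q=371133
(x₁, y₁) = (7338680, 371133);  7338680² − 391·371133² = 1 ✓
(x_2, y_2) = (7338680·7338680 + 391·371133·371133, 7338680·371133 + 371133·7338680) = (107712448284799, 5447252648880)
(x_3, y_3) = (7338680·107712448284799 + 391·371133·5447252648880, 7338680·5447252648880 + 371133·107712448284799) = (1580934379957370111960, 79951288138564985667)
(x_4, y_4) = (7338680·1580934379957370111960 + 391·371133·79951288138564985667, 7338680·79951288138564985667 + 371133·1580934379957370111960) = (23203943031010998074028940801, 1173473838473442730776750240)
(x_5, y_5) = (7338680·23203943031010998074028940801 + 391·371133·1173473838473442730776750240, 7338680·1173473838473442730776750240 + 371133·23203943031010998074028940801) = (340572625285638001757449457184853400, 17223497977856489447705304337580733)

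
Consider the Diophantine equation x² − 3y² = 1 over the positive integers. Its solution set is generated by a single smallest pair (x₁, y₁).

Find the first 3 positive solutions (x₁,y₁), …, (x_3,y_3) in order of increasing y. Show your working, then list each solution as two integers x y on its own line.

[1; 1,2] for √3; ℓ=2 ⇒ convergent index 1
k=0  a_k=1  p_k/q_k = 1/1
k=1  a_k=1  p_k/q_k = 2/1
fundamental: x₁=2, y₁=1  (since 4 − 3·1 = 1)
n=2: (2,1)∘(2,1) = (2·2+3·1·1, 2·1+1·2) = (7,4)
n=3: (7,4)∘(2,1) = (2·7+3·1·4, 2·4+1·7) = (26,15)

2 1
7 4
26 15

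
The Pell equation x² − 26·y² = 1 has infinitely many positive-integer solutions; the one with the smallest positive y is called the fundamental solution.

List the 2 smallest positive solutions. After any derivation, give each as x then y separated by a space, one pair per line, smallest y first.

[5; 10] for √26; ℓ=1 ⇒ convergent index 1
k=0  a_k=5  p_k/q_k = 5/1
k=1  a_k=10  p_k/q_k = 51/10
(x₁, y₁) = (51, 10);  51² − 26·10² = 1 ✓
(51+10√26)^2 = 5201 + 1020√26

51 10
5201 1020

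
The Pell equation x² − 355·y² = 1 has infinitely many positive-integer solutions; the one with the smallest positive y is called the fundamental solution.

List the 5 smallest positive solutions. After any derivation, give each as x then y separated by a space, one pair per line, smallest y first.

954809 50676
1823320452961 96771801768
3481845556741524089 184797174548553948
6648994948371812427335041 352892010866963721270096
12697040435316401858305944800249 673888936007564730309809629380

√355 → a₀=18, period (1,5,3,3,1,6,1,3,3,5,1,36); ℓ=12 even so k=11
k=0  a_k=18  p_k/q_k = 18/1
…
k=3  a_k=3  p_k/q_k = 358/19
…
k=8  a_k=3  p_k/q_k = 46463/2466
k=9  a_k=3  p_k/q_k = 151391/8035
k=10  a_k=5  p_k/q_k = 803418/42641
k=11  a_k=1  p_k/q_k = 954809/50676
→ (954809, 50676).  Check: 954809²=911660226481, 355·50676²=911660226480, difference 1.
(x_2, y_2) = (954809·954809 + 355·50676·50676, 954809·50676 + 50676·954809) = (1823320452961, 96771801768)
(x_3, y_3) = (954809·1823320452961 + 355·50676·96771801768, 954809·96771801768 + 50676·1823320452961) = (3481845556741524089, 184797174548553948)
(x_4, y_4) = (954809·3481845556741524089 + 355·50676·184797174548553948, 954809·184797174548553948 + 50676·3481845556741524089) = (6648994948371812427335041, 352892010866963721270096)
(x_5, y_5) = (954809·6648994948371812427335041 + 355·50676·352892010866963721270096, 954809·352892010866963721270096 + 50676·6648994948371812427335041) = (12697040435316401858305944800249, 673888936007564730309809629380)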